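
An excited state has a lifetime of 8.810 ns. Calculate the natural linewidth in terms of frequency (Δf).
9.033 MHz

Using the energy-time uncertainty principle and E = hf:
ΔEΔt ≥ ℏ/2
hΔf·Δt ≥ ℏ/2

The minimum frequency uncertainty is:
Δf = ℏ/(2hτ) = 1/(4πτ)
Δf = 1/(4π × 8.810e-09 s)
Δf = 9.033e+06 Hz = 9.033 MHz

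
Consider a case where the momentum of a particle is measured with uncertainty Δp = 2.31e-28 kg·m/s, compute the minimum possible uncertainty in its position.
228.262 nm

Using the Heisenberg uncertainty principle:
ΔxΔp ≥ ℏ/2

The minimum uncertainty in position is:
Δx_min = ℏ/(2Δp)
Δx_min = (1.055e-34 J·s) / (2 × 2.310e-28 kg·m/s)
Δx_min = 2.283e-07 m = 228.262 nm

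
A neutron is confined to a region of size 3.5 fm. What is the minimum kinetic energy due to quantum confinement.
422.883 keV

Using the uncertainty principle:

1. Position uncertainty: Δx ≈ 3.500e-15 m
2. Minimum momentum uncertainty: Δp = ℏ/(2Δx) = 1.507e-20 kg·m/s
3. Minimum kinetic energy:
   KE = (Δp)²/(2m) = (1.507e-20)²/(2 × 1.675e-27 kg)
   KE = 6.775e-14 J = 422.883 keV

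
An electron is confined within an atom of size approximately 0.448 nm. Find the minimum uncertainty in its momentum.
1.177 × 10^-25 kg·m/s

Using the Heisenberg uncertainty principle:
ΔxΔp ≥ ℏ/2

With Δx ≈ L = 4.480e-10 m (the confinement size):
Δp_min = ℏ/(2Δx)
Δp_min = (1.055e-34 J·s) / (2 × 4.480e-10 m)
Δp_min = 1.177e-25 kg·m/s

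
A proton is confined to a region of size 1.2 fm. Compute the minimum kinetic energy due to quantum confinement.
3.602 MeV

Using the uncertainty principle:

1. Position uncertainty: Δx ≈ 1.200e-15 m
2. Minimum momentum uncertainty: Δp = ℏ/(2Δx) = 4.394e-20 kg·m/s
3. Minimum kinetic energy:
   KE = (Δp)²/(2m) = (4.394e-20)²/(2 × 1.673e-27 kg)
   KE = 5.772e-13 J = 3.602 MeV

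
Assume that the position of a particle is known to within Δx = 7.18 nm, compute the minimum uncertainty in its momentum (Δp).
7.344 × 10^-27 kg·m/s

Using the Heisenberg uncertainty principle:
ΔxΔp ≥ ℏ/2

The minimum uncertainty in momentum is:
Δp_min = ℏ/(2Δx)
Δp_min = (1.055e-34 J·s) / (2 × 7.180e-09 m)
Δp_min = 7.344e-27 kg·m/s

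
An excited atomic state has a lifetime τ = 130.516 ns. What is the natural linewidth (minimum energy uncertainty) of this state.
2.522 neV

Using the energy-time uncertainty principle:
ΔEΔt ≥ ℏ/2

The lifetime τ represents the time uncertainty Δt.
The natural linewidth (minimum energy uncertainty) is:

ΔE = ℏ/(2τ)
ΔE = (1.055e-34 J·s) / (2 × 1.305e-07 s)
ΔE = 4.040e-28 J = 2.522 neV

This natural linewidth limits the precision of spectroscopic measurements.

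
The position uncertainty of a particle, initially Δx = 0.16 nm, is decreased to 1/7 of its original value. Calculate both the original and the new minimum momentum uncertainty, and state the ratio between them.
Original Δp_min = 3.296 × 10^-25 kg·m/s; new Δp'_min = 2.307 × 10^-24 kg·m/s; ratio Δp'_min/Δp_min = 7.

From the uncertainty principle ΔxΔp ≥ ℏ/2, the minimum momentum uncertainty is Δp_min = ℏ/(2Δx).

Original (Δx = 0.16 nm = 1.600e-10 m):
Δp_min = (1.055e-34 J·s)/(2 × 1.600e-10 m) = 3.296e-25 kg·m/s

When Δx → (1/7)Δx:
Δp'_min = ℏ/(2 × (1/7)Δx) = 7 × ℏ/(2Δx) = 7 × Δp_min
Δp'_min = 7 × 3.296e-25 kg·m/s = 2.307e-24 kg·m/s

Since Δp_min ∝ 1/Δx, when Δx is decreased to 1/7 of its original value, Δp_min increases to 7 times its original value.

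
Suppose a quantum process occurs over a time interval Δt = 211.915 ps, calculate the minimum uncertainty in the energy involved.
1.553 μeV

Using the energy-time uncertainty principle:
ΔEΔt ≥ ℏ/2

The minimum uncertainty in energy is:
ΔE_min = ℏ/(2Δt)
ΔE_min = (1.055e-34 J·s) / (2 × 2.119e-10 s)
ΔE_min = 2.488e-25 J = 1.553 μeV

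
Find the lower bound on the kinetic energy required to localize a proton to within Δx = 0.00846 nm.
72.479 meV

Localizing a particle requires giving it sufficient momentum uncertainty:

1. From uncertainty principle: Δp ≥ ℏ/(2Δx)
   Δp_min = (1.055e-34 J·s) / (2 × 8.460e-12 m)
   Δp_min = 6.233e-24 kg·m/s

2. This momentum uncertainty corresponds to kinetic energy:
   KE ≈ (Δp)²/(2m) = (6.233e-24)²/(2 × 1.673e-27 kg)
   KE = 1.161e-20 J = 72.479 meV

Tighter localization requires more energy.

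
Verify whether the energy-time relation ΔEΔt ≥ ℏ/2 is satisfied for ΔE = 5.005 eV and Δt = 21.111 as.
No, it violates the uncertainty relation.

Calculate the product ΔEΔt:
ΔE = 5.005 eV = 8.019e-19 J
ΔEΔt = (8.019e-19 J) × (2.111e-17 s)
ΔEΔt = 1.693e-35 J·s

Compare to the minimum allowed value ℏ/2:
ℏ/2 = 5.273e-35 J·s

Since ΔEΔt = 1.693e-35 J·s < 5.273e-35 J·s = ℏ/2,
this violates the uncertainty relation.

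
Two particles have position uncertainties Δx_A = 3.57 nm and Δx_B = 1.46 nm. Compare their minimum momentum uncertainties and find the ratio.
Particle B has the larger minimum momentum uncertainty, by a factor of 2.45.

For each particle, the minimum momentum uncertainty is Δp_min = ℏ/(2Δx):

Particle A: Δp_A = ℏ/(2×3.570e-09 m) = 1.477e-26 kg·m/s
Particle B: Δp_B = ℏ/(2×1.460e-09 m) = 3.612e-26 kg·m/s

Ratio: Δp_B/Δp_A = 2.45

Since Δp_min ∝ 1/Δx, the particle with smaller position uncertainty (B) has larger momentum uncertainty.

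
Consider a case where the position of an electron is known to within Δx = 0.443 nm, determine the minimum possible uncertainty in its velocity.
130.663 km/s

Using the Heisenberg uncertainty principle and Δp = mΔv:
ΔxΔp ≥ ℏ/2
Δx(mΔv) ≥ ℏ/2

The minimum uncertainty in velocity is:
Δv_min = ℏ/(2mΔx)
Δv_min = (1.055e-34 J·s) / (2 × 9.109e-31 kg × 4.430e-10 m)
Δv_min = 1.307e+05 m/s = 130.663 km/s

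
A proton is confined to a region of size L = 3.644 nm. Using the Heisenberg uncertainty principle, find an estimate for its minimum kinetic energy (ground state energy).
390.659 neV

Using the uncertainty principle to estimate ground state energy:

1. The position uncertainty is approximately the confinement size:
   Δx ≈ L = 3.644e-09 m

2. From ΔxΔp ≥ ℏ/2, the minimum momentum uncertainty is:
   Δp ≈ ℏ/(2L) = 1.447e-26 kg·m/s

3. The kinetic energy is approximately:
   KE ≈ (Δp)²/(2m) = (1.447e-26)²/(2 × 1.673e-27 kg)
   KE ≈ 6.259e-26 J = 390.659 neV

This is an order-of-magnitude estimate of the ground state energy.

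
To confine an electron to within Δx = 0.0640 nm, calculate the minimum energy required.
2.325 eV

Localizing a particle requires giving it sufficient momentum uncertainty:

1. From uncertainty principle: Δp ≥ ℏ/(2Δx)
   Δp_min = (1.055e-34 J·s) / (2 × 6.400e-11 m)
   Δp_min = 8.239e-25 kg·m/s

2. This momentum uncertainty corresponds to kinetic energy:
   KE ≈ (Δp)²/(2m) = (8.239e-25)²/(2 × 9.109e-31 kg)
   KE = 3.726e-19 J = 2.325 eV

Tighter localization requires more energy.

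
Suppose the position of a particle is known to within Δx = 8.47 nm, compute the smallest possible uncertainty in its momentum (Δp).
6.225 × 10^-27 kg·m/s

Using the Heisenberg uncertainty principle:
ΔxΔp ≥ ℏ/2

The minimum uncertainty in momentum is:
Δp_min = ℏ/(2Δx)
Δp_min = (1.055e-34 J·s) / (2 × 8.470e-09 m)
Δp_min = 6.225e-27 kg·m/s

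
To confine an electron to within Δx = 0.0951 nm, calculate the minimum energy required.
1.053 eV

Localizing a particle requires giving it sufficient momentum uncertainty:

1. From uncertainty principle: Δp ≥ ℏ/(2Δx)
   Δp_min = (1.055e-34 J·s) / (2 × 9.510e-11 m)
   Δp_min = 5.545e-25 kg·m/s

2. This momentum uncertainty corresponds to kinetic energy:
   KE ≈ (Δp)²/(2m) = (5.545e-25)²/(2 × 9.109e-31 kg)
   KE = 1.687e-19 J = 1.053 eV

Tighter localization requires more energy.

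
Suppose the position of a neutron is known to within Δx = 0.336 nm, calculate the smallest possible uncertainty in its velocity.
93.694 m/s

Using the Heisenberg uncertainty principle and Δp = mΔv:
ΔxΔp ≥ ℏ/2
Δx(mΔv) ≥ ℏ/2

The minimum uncertainty in velocity is:
Δv_min = ℏ/(2mΔx)
Δv_min = (1.055e-34 J·s) / (2 × 1.675e-27 kg × 3.360e-10 m)
Δv_min = 9.369e+01 m/s = 93.694 m/s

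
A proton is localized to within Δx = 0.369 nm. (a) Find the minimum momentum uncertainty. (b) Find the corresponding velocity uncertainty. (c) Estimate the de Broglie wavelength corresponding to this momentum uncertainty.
(a) Δp_min = 1.429 × 10^-25 kg·m/s
(b) Δv_min = 85.432 m/s
(c) λ_dB = 4.637 nm

Step-by-step:

(a) From the uncertainty principle:
Δp_min = ℏ/(2Δx) = (1.055e-34 J·s)/(2 × 3.690e-10 m) = 1.429e-25 kg·m/s

(b) The velocity uncertainty:
Δv = Δp/m = (1.429e-25 kg·m/s)/(1.673e-27 kg) = 8.543e+01 m/s = 85.432 m/s

(c) The de Broglie wavelength for this momentum:
λ = h/p = (6.626e-34 J·s)/(1.429e-25 kg·m/s) = 4.637e-09 m = 4.637 nm

Note: The de Broglie wavelength is comparable to the localization size, as expected from wave-particle duality.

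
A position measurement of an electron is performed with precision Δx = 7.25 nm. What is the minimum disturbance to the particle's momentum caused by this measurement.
7.273 × 10^-27 kg·m/s

The uncertainty principle implies that measuring position disturbs momentum:
ΔxΔp ≥ ℏ/2

When we measure position with precision Δx, we necessarily introduce a momentum uncertainty:
Δp ≥ ℏ/(2Δx)
Δp_min = (1.055e-34 J·s) / (2 × 7.250e-09 m)
Δp_min = 7.273e-27 kg·m/s

The more precisely we measure position, the greater the momentum disturbance.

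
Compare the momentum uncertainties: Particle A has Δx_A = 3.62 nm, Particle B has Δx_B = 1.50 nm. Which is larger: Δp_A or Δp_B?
Particle B has the larger minimum momentum uncertainty, by a factor of 2.41.

For each particle, the minimum momentum uncertainty is Δp_min = ℏ/(2Δx):

Particle A: Δp_A = ℏ/(2×3.620e-09 m) = 1.457e-26 kg·m/s
Particle B: Δp_B = ℏ/(2×1.500e-09 m) = 3.515e-26 kg·m/s

Ratio: Δp_B/Δp_A = 2.41

Since Δp_min ∝ 1/Δx, the particle with smaller position uncertainty (B) has larger momentum uncertainty.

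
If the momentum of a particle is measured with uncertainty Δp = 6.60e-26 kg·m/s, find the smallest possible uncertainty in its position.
798.918 pm

Using the Heisenberg uncertainty principle:
ΔxΔp ≥ ℏ/2

The minimum uncertainty in position is:
Δx_min = ℏ/(2Δp)
Δx_min = (1.055e-34 J·s) / (2 × 6.600e-26 kg·m/s)
Δx_min = 7.989e-10 m = 798.918 pm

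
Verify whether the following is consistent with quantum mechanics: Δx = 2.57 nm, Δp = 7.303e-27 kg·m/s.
No, it violates the uncertainty principle (impossible measurement).

Calculate the product ΔxΔp:
ΔxΔp = (2.570e-09 m) × (7.303e-27 kg·m/s)
ΔxΔp = 1.877e-35 J·s

Compare to the minimum allowed value ℏ/2:
ℏ/2 = 5.273e-35 J·s

Since ΔxΔp = 1.877e-35 J·s < 5.273e-35 J·s = ℏ/2,
the measurement violates the uncertainty principle.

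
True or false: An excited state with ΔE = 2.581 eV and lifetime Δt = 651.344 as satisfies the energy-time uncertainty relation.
Yes, it satisfies the uncertainty relation.

Calculate the product ΔEΔt:
ΔE = 2.581 eV = 4.135e-19 J
ΔEΔt = (4.135e-19 J) × (6.513e-16 s)
ΔEΔt = 2.693e-34 J·s

Compare to the minimum allowed value ℏ/2:
ℏ/2 = 5.273e-35 J·s

Since ΔEΔt = 2.693e-34 J·s ≥ 5.273e-35 J·s = ℏ/2,
this satisfies the uncertainty relation.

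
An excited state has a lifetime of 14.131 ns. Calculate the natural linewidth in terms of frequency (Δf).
5.631 MHz

Using the energy-time uncertainty principle and E = hf:
ΔEΔt ≥ ℏ/2
hΔf·Δt ≥ ℏ/2

The minimum frequency uncertainty is:
Δf = ℏ/(2hτ) = 1/(4πτ)
Δf = 1/(4π × 1.413e-08 s)
Δf = 5.631e+06 Hz = 5.631 MHz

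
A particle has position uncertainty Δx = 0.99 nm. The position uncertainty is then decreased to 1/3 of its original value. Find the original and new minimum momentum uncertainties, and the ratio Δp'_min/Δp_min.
Original Δp_min = 5.326 × 10^-26 kg·m/s; new Δp'_min = 1.598 × 10^-25 kg·m/s; ratio Δp'_min/Δp_min = 3.

From the uncertainty principle ΔxΔp ≥ ℏ/2, the minimum momentum uncertainty is Δp_min = ℏ/(2Δx).

Original (Δx = 0.99 nm = 9.900e-10 m):
Δp_min = (1.055e-34 J·s)/(2 × 9.900e-10 m) = 5.326e-26 kg·m/s

When Δx → (1/3)Δx:
Δp'_min = ℏ/(2 × (1/3)Δx) = 3 × ℏ/(2Δx) = 3 × Δp_min
Δp'_min = 3 × 5.326e-26 kg·m/s = 1.598e-25 kg·m/s

Since Δp_min ∝ 1/Δx, when Δx is decreased to 1/3 of its original value, Δp_min increases to 3 times its original value.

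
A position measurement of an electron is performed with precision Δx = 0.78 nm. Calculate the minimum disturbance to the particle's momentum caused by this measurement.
6.760 × 10^-26 kg·m/s

The uncertainty principle implies that measuring position disturbs momentum:
ΔxΔp ≥ ℏ/2

When we measure position with precision Δx, we necessarily introduce a momentum uncertainty:
Δp ≥ ℏ/(2Δx)
Δp_min = (1.055e-34 J·s) / (2 × 7.800e-10 m)
Δp_min = 6.760e-26 kg·m/s

The more precisely we measure position, the greater the momentum disturbance.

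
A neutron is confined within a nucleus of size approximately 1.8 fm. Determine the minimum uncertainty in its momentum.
2.929 × 10^-20 kg·m/s

Using the Heisenberg uncertainty principle:
ΔxΔp ≥ ℏ/2

With Δx ≈ L = 1.800e-15 m (the confinement size):
Δp_min = ℏ/(2Δx)
Δp_min = (1.055e-34 J·s) / (2 × 1.800e-15 m)
Δp_min = 2.929e-20 kg·m/s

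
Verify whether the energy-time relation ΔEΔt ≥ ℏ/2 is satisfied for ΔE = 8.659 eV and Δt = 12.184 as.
No, it violates the uncertainty relation.

Calculate the product ΔEΔt:
ΔE = 8.659 eV = 1.387e-18 J
ΔEΔt = (1.387e-18 J) × (1.218e-17 s)
ΔEΔt = 1.690e-35 J·s

Compare to the minimum allowed value ℏ/2:
ℏ/2 = 5.273e-35 J·s

Since ΔEΔt = 1.690e-35 J·s < 5.273e-35 J·s = ℏ/2,
this violates the uncertainty relation.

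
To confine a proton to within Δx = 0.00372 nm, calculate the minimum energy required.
374.859 meV

Localizing a particle requires giving it sufficient momentum uncertainty:

1. From uncertainty principle: Δp ≥ ℏ/(2Δx)
   Δp_min = (1.055e-34 J·s) / (2 × 3.720e-12 m)
   Δp_min = 1.417e-23 kg·m/s

2. This momentum uncertainty corresponds to kinetic energy:
   KE ≈ (Δp)²/(2m) = (1.417e-23)²/(2 × 1.673e-27 kg)
   KE = 6.006e-20 J = 374.859 meV

Tighter localization requires more energy.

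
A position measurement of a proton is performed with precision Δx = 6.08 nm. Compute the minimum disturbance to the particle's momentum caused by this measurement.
8.672 × 10^-27 kg·m/s

The uncertainty principle implies that measuring position disturbs momentum:
ΔxΔp ≥ ℏ/2

When we measure position with precision Δx, we necessarily introduce a momentum uncertainty:
Δp ≥ ℏ/(2Δx)
Δp_min = (1.055e-34 J·s) / (2 × 6.080e-09 m)
Δp_min = 8.672e-27 kg·m/s

The more precisely we measure position, the greater the momentum disturbance.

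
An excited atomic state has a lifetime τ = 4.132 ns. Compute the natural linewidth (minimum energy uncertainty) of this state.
79.648 neV

Using the energy-time uncertainty principle:
ΔEΔt ≥ ℏ/2

The lifetime τ represents the time uncertainty Δt.
The natural linewidth (minimum energy uncertainty) is:

ΔE = ℏ/(2τ)
ΔE = (1.055e-34 J·s) / (2 × 4.132e-09 s)
ΔE = 1.276e-26 J = 79.648 neV

This natural linewidth limits the precision of spectroscopic measurements.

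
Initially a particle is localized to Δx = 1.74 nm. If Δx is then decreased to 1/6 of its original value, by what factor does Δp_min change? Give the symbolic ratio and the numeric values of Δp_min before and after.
Original Δp_min = 3.030 × 10^-26 kg·m/s; new Δp'_min = 1.818 × 10^-25 kg·m/s; ratio Δp'_min/Δp_min = 6.

From the uncertainty principle ΔxΔp ≥ ℏ/2, the minimum momentum uncertainty is Δp_min = ℏ/(2Δx).

Original (Δx = 1.74 nm = 1.740e-09 m):
Δp_min = (1.055e-34 J·s)/(2 × 1.740e-09 m) = 3.030e-26 kg·m/s

When Δx → (1/6)Δx:
Δp'_min = ℏ/(2 × (1/6)Δx) = 6 × ℏ/(2Δx) = 6 × Δp_min
Δp'_min = 6 × 3.030e-26 kg·m/s = 1.818e-25 kg·m/s

Since Δp_min ∝ 1/Δx, when Δx is decreased to 1/6 of its original value, Δp_min increases to 6 times its original value.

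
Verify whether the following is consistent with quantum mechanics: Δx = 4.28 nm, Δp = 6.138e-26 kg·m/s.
Yes, it satisfies the uncertainty principle.

Calculate the product ΔxΔp:
ΔxΔp = (4.280e-09 m) × (6.138e-26 kg·m/s)
ΔxΔp = 2.627e-34 J·s

Compare to the minimum allowed value ℏ/2:
ℏ/2 = 5.273e-35 J·s

Since ΔxΔp = 2.627e-34 J·s ≥ 5.273e-35 J·s = ℏ/2,
the measurement satisfies the uncertainty principle.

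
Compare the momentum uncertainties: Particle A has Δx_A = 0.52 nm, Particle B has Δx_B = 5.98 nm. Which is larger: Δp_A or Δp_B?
Particle A has the larger minimum momentum uncertainty, by a factor of 11.50.

For each particle, the minimum momentum uncertainty is Δp_min = ℏ/(2Δx):

Particle A: Δp_A = ℏ/(2×5.200e-10 m) = 1.014e-25 kg·m/s
Particle B: Δp_B = ℏ/(2×5.980e-09 m) = 8.817e-27 kg·m/s

Ratio: Δp_A/Δp_B = 11.50

Since Δp_min ∝ 1/Δx, the particle with smaller position uncertainty (A) has larger momentum uncertainty.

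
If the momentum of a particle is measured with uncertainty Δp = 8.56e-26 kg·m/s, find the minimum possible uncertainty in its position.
615.988 pm

Using the Heisenberg uncertainty principle:
ΔxΔp ≥ ℏ/2

The minimum uncertainty in position is:
Δx_min = ℏ/(2Δp)
Δx_min = (1.055e-34 J·s) / (2 × 8.560e-26 kg·m/s)
Δx_min = 6.160e-10 m = 615.988 pm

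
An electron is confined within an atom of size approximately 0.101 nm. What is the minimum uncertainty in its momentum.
5.221 × 10^-25 kg·m/s

Using the Heisenberg uncertainty principle:
ΔxΔp ≥ ℏ/2

With Δx ≈ L = 1.010e-10 m (the confinement size):
Δp_min = ℏ/(2Δx)
Δp_min = (1.055e-34 J·s) / (2 × 1.010e-10 m)
Δp_min = 5.221e-25 kg·m/s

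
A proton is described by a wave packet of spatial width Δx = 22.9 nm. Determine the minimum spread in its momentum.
2.303 × 10^-27 kg·m/s

For a wave packet, the spatial width Δx and momentum spread Δp are related by the uncertainty principle:
ΔxΔp ≥ ℏ/2

The minimum momentum spread is:
Δp_min = ℏ/(2Δx)
Δp_min = (1.055e-34 J·s) / (2 × 2.290e-08 m)
Δp_min = 2.303e-27 kg·m/s

A wave packet cannot have both a well-defined position and well-defined momentum.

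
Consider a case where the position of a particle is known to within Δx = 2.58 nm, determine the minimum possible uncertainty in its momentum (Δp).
2.044 × 10^-26 kg·m/s

Using the Heisenberg uncertainty principle:
ΔxΔp ≥ ℏ/2

The minimum uncertainty in momentum is:
Δp_min = ℏ/(2Δx)
Δp_min = (1.055e-34 J·s) / (2 × 2.580e-09 m)
Δp_min = 2.044e-26 kg·m/s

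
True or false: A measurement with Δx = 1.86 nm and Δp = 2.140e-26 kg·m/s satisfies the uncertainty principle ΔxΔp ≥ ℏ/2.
No, it violates the uncertainty principle (impossible measurement).

Calculate the product ΔxΔp:
ΔxΔp = (1.860e-09 m) × (2.140e-26 kg·m/s)
ΔxΔp = 3.980e-35 J·s

Compare to the minimum allowed value ℏ/2:
ℏ/2 = 5.273e-35 J·s

Since ΔxΔp = 3.980e-35 J·s < 5.273e-35 J·s = ℏ/2,
the measurement violates the uncertainty principle.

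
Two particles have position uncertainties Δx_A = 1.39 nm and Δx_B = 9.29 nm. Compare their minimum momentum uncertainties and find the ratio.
Particle A has the larger minimum momentum uncertainty, by a factor of 6.68.

For each particle, the minimum momentum uncertainty is Δp_min = ℏ/(2Δx):

Particle A: Δp_A = ℏ/(2×1.390e-09 m) = 3.793e-26 kg·m/s
Particle B: Δp_B = ℏ/(2×9.290e-09 m) = 5.676e-27 kg·m/s

Ratio: Δp_A/Δp_B = 6.68

Since Δp_min ∝ 1/Δx, the particle with smaller position uncertainty (A) has larger momentum uncertainty.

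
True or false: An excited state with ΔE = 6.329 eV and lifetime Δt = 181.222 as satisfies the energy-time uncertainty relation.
Yes, it satisfies the uncertainty relation.

Calculate the product ΔEΔt:
ΔE = 6.329 eV = 1.014e-18 J
ΔEΔt = (1.014e-18 J) × (1.812e-16 s)
ΔEΔt = 1.838e-34 J·s

Compare to the minimum allowed value ℏ/2:
ℏ/2 = 5.273e-35 J·s

Since ΔEΔt = 1.838e-34 J·s ≥ 5.273e-35 J·s = ℏ/2,
this satisfies the uncertainty relation.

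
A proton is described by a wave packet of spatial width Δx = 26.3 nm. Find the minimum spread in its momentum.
2.005 × 10^-27 kg·m/s

For a wave packet, the spatial width Δx and momentum spread Δp are related by the uncertainty principle:
ΔxΔp ≥ ℏ/2

The minimum momentum spread is:
Δp_min = ℏ/(2Δx)
Δp_min = (1.055e-34 J·s) / (2 × 2.630e-08 m)
Δp_min = 2.005e-27 kg·m/s

A wave packet cannot have both a well-defined position and well-defined momentum.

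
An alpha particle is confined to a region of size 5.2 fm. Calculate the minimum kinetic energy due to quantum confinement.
48.292 keV

Using the uncertainty principle:

1. Position uncertainty: Δx ≈ 5.200e-15 m
2. Minimum momentum uncertainty: Δp = ℏ/(2Δx) = 1.014e-20 kg·m/s
3. Minimum kinetic energy:
   KE = (Δp)²/(2m) = (1.014e-20)²/(2 × 6.645e-27 kg)
   KE = 7.737e-15 J = 48.292 keV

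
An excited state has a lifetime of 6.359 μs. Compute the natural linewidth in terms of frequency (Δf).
12.514 kHz

Using the energy-time uncertainty principle and E = hf:
ΔEΔt ≥ ℏ/2
hΔf·Δt ≥ ℏ/2

The minimum frequency uncertainty is:
Δf = ℏ/(2hτ) = 1/(4πτ)
Δf = 1/(4π × 6.359e-06 s)
Δf = 1.251e+04 Hz = 12.514 kHz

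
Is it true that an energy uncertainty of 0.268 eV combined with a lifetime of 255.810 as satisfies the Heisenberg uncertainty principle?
No, it violates the uncertainty relation.

Calculate the product ΔEΔt:
ΔE = 0.268 eV = 4.294e-20 J
ΔEΔt = (4.294e-20 J) × (2.558e-16 s)
ΔEΔt = 1.098e-35 J·s

Compare to the minimum allowed value ℏ/2:
ℏ/2 = 5.273e-35 J·s

Since ΔEΔt = 1.098e-35 J·s < 5.273e-35 J·s = ℏ/2,
this violates the uncertainty relation.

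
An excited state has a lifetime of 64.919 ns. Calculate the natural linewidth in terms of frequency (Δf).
1.226 MHz

Using the energy-time uncertainty principle and E = hf:
ΔEΔt ≥ ℏ/2
hΔf·Δt ≥ ℏ/2

The minimum frequency uncertainty is:
Δf = ℏ/(2hτ) = 1/(4πτ)
Δf = 1/(4π × 6.492e-08 s)
Δf = 1.226e+06 Hz = 1.226 MHz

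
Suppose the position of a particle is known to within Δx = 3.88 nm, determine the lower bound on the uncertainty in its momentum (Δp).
1.359 × 10^-26 kg·m/s

Using the Heisenberg uncertainty principle:
ΔxΔp ≥ ℏ/2

The minimum uncertainty in momentum is:
Δp_min = ℏ/(2Δx)
Δp_min = (1.055e-34 J·s) / (2 × 3.880e-09 m)
Δp_min = 1.359e-26 kg·m/s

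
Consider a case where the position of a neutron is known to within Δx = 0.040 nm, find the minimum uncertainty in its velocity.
787.028 m/s

Using the Heisenberg uncertainty principle and Δp = mΔv:
ΔxΔp ≥ ℏ/2
Δx(mΔv) ≥ ℏ/2

The minimum uncertainty in velocity is:
Δv_min = ℏ/(2mΔx)
Δv_min = (1.055e-34 J·s) / (2 × 1.675e-27 kg × 4.000e-11 m)
Δv_min = 7.870e+02 m/s = 787.028 m/s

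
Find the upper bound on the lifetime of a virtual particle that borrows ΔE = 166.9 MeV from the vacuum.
1.972 ys

Using the energy-time uncertainty principle:
ΔEΔt ≥ ℏ/2

For a virtual particle borrowing energy ΔE, the maximum lifetime is:
Δt_max = ℏ/(2ΔE)

Converting energy:
ΔE = 166.9 MeV = 2.674e-11 J

Δt_max = (1.055e-34 J·s) / (2 × 2.674e-11 J)
Δt_max = 1.972e-24 s = 1.972 ys

Virtual particles with higher borrowed energy exist for shorter times.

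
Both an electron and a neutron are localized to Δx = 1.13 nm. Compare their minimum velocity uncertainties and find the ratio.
The electron has the larger minimum velocity uncertainty, by a ratio of 1838.7.

For both particles, Δp_min = ℏ/(2Δx) = 4.666e-26 kg·m/s (same for both).

The velocity uncertainty is Δv = Δp/m:
- electron: Δv = 4.666e-26 / 9.109e-31 = 5.122e+04 m/s = 51.225 km/s
- neutron: Δv = 4.666e-26 / 1.675e-27 = 2.786e+01 m/s = 27.859 m/s

Ratio: 5.122e+04 / 2.786e+01 = 1838.7

The lighter particle has larger velocity uncertainty because Δv ∝ 1/m.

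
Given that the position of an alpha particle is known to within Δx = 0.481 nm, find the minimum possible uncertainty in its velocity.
16.498 m/s

Using the Heisenberg uncertainty principle and Δp = mΔv:
ΔxΔp ≥ ℏ/2
Δx(mΔv) ≥ ℏ/2

The minimum uncertainty in velocity is:
Δv_min = ℏ/(2mΔx)
Δv_min = (1.055e-34 J·s) / (2 × 6.645e-27 kg × 4.810e-10 m)
Δv_min = 1.650e+01 m/s = 16.498 m/s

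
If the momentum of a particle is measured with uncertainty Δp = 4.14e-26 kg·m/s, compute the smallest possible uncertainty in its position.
1.274 nm

Using the Heisenberg uncertainty principle:
ΔxΔp ≥ ℏ/2

The minimum uncertainty in position is:
Δx_min = ℏ/(2Δp)
Δx_min = (1.055e-34 J·s) / (2 × 4.140e-26 kg·m/s)
Δx_min = 1.274e-09 m = 1.274 nm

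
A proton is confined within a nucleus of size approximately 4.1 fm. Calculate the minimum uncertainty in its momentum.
1.286 × 10^-20 kg·m/s

Using the Heisenberg uncertainty principle:
ΔxΔp ≥ ℏ/2

With Δx ≈ L = 4.100e-15 m (the confinement size):
Δp_min = ℏ/(2Δx)
Δp_min = (1.055e-34 J·s) / (2 × 4.100e-15 m)
Δp_min = 1.286e-20 kg·m/s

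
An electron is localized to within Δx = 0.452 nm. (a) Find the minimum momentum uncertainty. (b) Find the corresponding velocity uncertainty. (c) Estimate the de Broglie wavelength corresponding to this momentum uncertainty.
(a) Δp_min = 1.167 × 10^-25 kg·m/s
(b) Δv_min = 128.062 km/s
(c) λ_dB = 5.680 nm

Step-by-step:

(a) From the uncertainty principle:
Δp_min = ℏ/(2Δx) = (1.055e-34 J·s)/(2 × 4.520e-10 m) = 1.167e-25 kg·m/s

(b) The velocity uncertainty:
Δv = Δp/m = (1.167e-25 kg·m/s)/(9.109e-31 kg) = 1.281e+05 m/s = 128.062 km/s

(c) The de Broglie wavelength for this momentum:
λ = h/p = (6.626e-34 J·s)/(1.167e-25 kg·m/s) = 5.680e-09 m = 5.680 nm

Note: The de Broglie wavelength is comparable to the localization size, as expected from wave-particle duality.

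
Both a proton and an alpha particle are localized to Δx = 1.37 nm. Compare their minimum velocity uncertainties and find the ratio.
The proton has the larger minimum velocity uncertainty, by a ratio of 4.0.

For both particles, Δp_min = ℏ/(2Δx) = 3.849e-26 kg·m/s (same for both).

The velocity uncertainty is Δv = Δp/m:
- proton: Δv = 3.849e-26 / 1.673e-27 = 2.301e+01 m/s = 23.011 m/s
- alpha particle: Δv = 3.849e-26 / 6.645e-27 = 5.792e+00 m/s = 5.792 m/s

Ratio: 2.301e+01 / 5.792e+00 = 4.0

The lighter particle has larger velocity uncertainty because Δv ∝ 1/m.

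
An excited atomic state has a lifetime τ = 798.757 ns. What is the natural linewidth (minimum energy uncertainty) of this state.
412.023 peV

Using the energy-time uncertainty principle:
ΔEΔt ≥ ℏ/2

The lifetime τ represents the time uncertainty Δt.
The natural linewidth (minimum energy uncertainty) is:

ΔE = ℏ/(2τ)
ΔE = (1.055e-34 J·s) / (2 × 7.988e-07 s)
ΔE = 6.601e-29 J = 412.023 peV

This natural linewidth limits the precision of spectroscopic measurements.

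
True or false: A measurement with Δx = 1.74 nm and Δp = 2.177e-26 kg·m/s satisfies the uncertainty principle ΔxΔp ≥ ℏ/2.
No, it violates the uncertainty principle (impossible measurement).

Calculate the product ΔxΔp:
ΔxΔp = (1.740e-09 m) × (2.177e-26 kg·m/s)
ΔxΔp = 3.788e-35 J·s

Compare to the minimum allowed value ℏ/2:
ℏ/2 = 5.273e-35 J·s

Since ΔxΔp = 3.788e-35 J·s < 5.273e-35 J·s = ℏ/2,
the measurement violates the uncertainty principle.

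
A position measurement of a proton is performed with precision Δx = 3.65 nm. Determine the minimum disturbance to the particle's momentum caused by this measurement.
1.445 × 10^-26 kg·m/s

The uncertainty principle implies that measuring position disturbs momentum:
ΔxΔp ≥ ℏ/2

When we measure position with precision Δx, we necessarily introduce a momentum uncertainty:
Δp ≥ ℏ/(2Δx)
Δp_min = (1.055e-34 J·s) / (2 × 3.650e-09 m)
Δp_min = 1.445e-26 kg·m/s

The more precisely we measure position, the greater the momentum disturbance.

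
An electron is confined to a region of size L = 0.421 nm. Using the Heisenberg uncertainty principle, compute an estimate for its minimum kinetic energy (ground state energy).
53.740 meV

Using the uncertainty principle to estimate ground state energy:

1. The position uncertainty is approximately the confinement size:
   Δx ≈ L = 4.210e-10 m

2. From ΔxΔp ≥ ℏ/2, the minimum momentum uncertainty is:
   Δp ≈ ℏ/(2L) = 1.252e-25 kg·m/s

3. The kinetic energy is approximately:
   KE ≈ (Δp)²/(2m) = (1.252e-25)²/(2 × 9.109e-31 kg)
   KE ≈ 8.610e-21 J = 53.740 meV

This is an order-of-magnitude estimate of the ground state energy.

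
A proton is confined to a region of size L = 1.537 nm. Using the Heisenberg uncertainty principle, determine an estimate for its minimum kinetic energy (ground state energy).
2.196 μeV

Using the uncertainty principle to estimate ground state energy:

1. The position uncertainty is approximately the confinement size:
   Δx ≈ L = 1.537e-09 m

2. From ΔxΔp ≥ ℏ/2, the minimum momentum uncertainty is:
   Δp ≈ ℏ/(2L) = 3.431e-26 kg·m/s

3. The kinetic energy is approximately:
   KE ≈ (Δp)²/(2m) = (3.431e-26)²/(2 × 1.673e-27 kg)
   KE ≈ 3.518e-25 J = 2.196 μeV

This is an order-of-magnitude estimate of the ground state energy.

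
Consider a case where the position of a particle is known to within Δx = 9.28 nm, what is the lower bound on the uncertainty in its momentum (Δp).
5.682 × 10^-27 kg·m/s

Using the Heisenberg uncertainty principle:
ΔxΔp ≥ ℏ/2

The minimum uncertainty in momentum is:
Δp_min = ℏ/(2Δx)
Δp_min = (1.055e-34 J·s) / (2 × 9.280e-09 m)
Δp_min = 5.682e-27 kg·m/s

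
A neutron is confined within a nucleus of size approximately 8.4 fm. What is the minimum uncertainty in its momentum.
6.277 × 10^-21 kg·m/s

Using the Heisenberg uncertainty principle:
ΔxΔp ≥ ℏ/2

With Δx ≈ L = 8.400e-15 m (the confinement size):
Δp_min = ℏ/(2Δx)
Δp_min = (1.055e-34 J·s) / (2 × 8.400e-15 m)
Δp_min = 6.277e-21 kg·m/s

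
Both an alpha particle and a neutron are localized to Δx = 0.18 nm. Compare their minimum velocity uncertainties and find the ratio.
The neutron has the larger minimum velocity uncertainty, by a ratio of 4.0.

For both particles, Δp_min = ℏ/(2Δx) = 2.929e-25 kg·m/s (same for both).

The velocity uncertainty is Δv = Δp/m:
- alpha particle: Δv = 2.929e-25 / 6.645e-27 = 4.409e+01 m/s = 44.086 m/s
- neutron: Δv = 2.929e-25 / 1.675e-27 = 1.749e+02 m/s = 174.895 m/s

Ratio: 1.749e+02 / 4.409e+01 = 4.0

The lighter particle has larger velocity uncertainty because Δv ∝ 1/m.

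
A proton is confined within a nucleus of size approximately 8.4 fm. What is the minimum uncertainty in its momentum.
6.277 × 10^-21 kg·m/s

Using the Heisenberg uncertainty principle:
ΔxΔp ≥ ℏ/2

With Δx ≈ L = 8.400e-15 m (the confinement size):
Δp_min = ℏ/(2Δx)
Δp_min = (1.055e-34 J·s) / (2 × 8.400e-15 m)
Δp_min = 6.277e-21 kg·m/s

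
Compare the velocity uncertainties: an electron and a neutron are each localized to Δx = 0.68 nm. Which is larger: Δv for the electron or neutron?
The electron has the larger minimum velocity uncertainty, by a ratio of 1838.7.

For both particles, Δp_min = ℏ/(2Δx) = 7.754e-26 kg·m/s (same for both).

The velocity uncertainty is Δv = Δp/m:
- electron: Δv = 7.754e-26 / 9.109e-31 = 8.512e+04 m/s = 85.123 km/s
- neutron: Δv = 7.754e-26 / 1.675e-27 = 4.630e+01 m/s = 46.296 m/s

Ratio: 8.512e+04 / 4.630e+01 = 1838.7

The lighter particle has larger velocity uncertainty because Δv ∝ 1/m.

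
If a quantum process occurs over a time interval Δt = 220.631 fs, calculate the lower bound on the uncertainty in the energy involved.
1.492 meV

Using the energy-time uncertainty principle:
ΔEΔt ≥ ℏ/2

The minimum uncertainty in energy is:
ΔE_min = ℏ/(2Δt)
ΔE_min = (1.055e-34 J·s) / (2 × 2.206e-13 s)
ΔE_min = 2.390e-22 J = 1.492 meV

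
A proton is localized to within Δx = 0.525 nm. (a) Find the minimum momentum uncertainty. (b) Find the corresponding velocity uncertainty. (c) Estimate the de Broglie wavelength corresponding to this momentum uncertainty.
(a) Δp_min = 1.004 × 10^-25 kg·m/s
(b) Δv_min = 60.047 m/s
(c) λ_dB = 6.597 nm

Step-by-step:

(a) From the uncertainty principle:
Δp_min = ℏ/(2Δx) = (1.055e-34 J·s)/(2 × 5.250e-10 m) = 1.004e-25 kg·m/s

(b) The velocity uncertainty:
Δv = Δp/m = (1.004e-25 kg·m/s)/(1.673e-27 kg) = 6.005e+01 m/s = 60.047 m/s

(c) The de Broglie wavelength for this momentum:
λ = h/p = (6.626e-34 J·s)/(1.004e-25 kg·m/s) = 6.597e-09 m = 6.597 nm

Note: The de Broglie wavelength is comparable to the localization size, as expected from wave-particle duality.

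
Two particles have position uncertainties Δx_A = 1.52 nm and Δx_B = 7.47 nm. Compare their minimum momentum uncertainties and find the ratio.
Particle A has the larger minimum momentum uncertainty, by a factor of 4.91.

For each particle, the minimum momentum uncertainty is Δp_min = ℏ/(2Δx):

Particle A: Δp_A = ℏ/(2×1.520e-09 m) = 3.469e-26 kg·m/s
Particle B: Δp_B = ℏ/(2×7.470e-09 m) = 7.059e-27 kg·m/s

Ratio: Δp_A/Δp_B = 4.91

Since Δp_min ∝ 1/Δx, the particle with smaller position uncertainty (A) has larger momentum uncertainty.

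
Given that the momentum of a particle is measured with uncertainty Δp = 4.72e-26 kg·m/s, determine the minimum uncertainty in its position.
1.117 nm

Using the Heisenberg uncertainty principle:
ΔxΔp ≥ ℏ/2

The minimum uncertainty in position is:
Δx_min = ℏ/(2Δp)
Δx_min = (1.055e-34 J·s) / (2 × 4.720e-26 kg·m/s)
Δx_min = 1.117e-09 m = 1.117 nm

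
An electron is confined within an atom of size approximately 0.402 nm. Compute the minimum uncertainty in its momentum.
1.312 × 10^-25 kg·m/s

Using the Heisenberg uncertainty principle:
ΔxΔp ≥ ℏ/2

With Δx ≈ L = 4.020e-10 m (the confinement size):
Δp_min = ℏ/(2Δx)
Δp_min = (1.055e-34 J·s) / (2 × 4.020e-10 m)
Δp_min = 1.312e-25 kg·m/s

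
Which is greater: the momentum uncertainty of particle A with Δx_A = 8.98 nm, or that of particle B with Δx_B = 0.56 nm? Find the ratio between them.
Particle B has the larger minimum momentum uncertainty, by a factor of 16.04.

For each particle, the minimum momentum uncertainty is Δp_min = ℏ/(2Δx):

Particle A: Δp_A = ℏ/(2×8.980e-09 m) = 5.872e-27 kg·m/s
Particle B: Δp_B = ℏ/(2×5.600e-10 m) = 9.416e-26 kg·m/s

Ratio: Δp_B/Δp_A = 16.04

Since Δp_min ∝ 1/Δx, the particle with smaller position uncertainty (B) has larger momentum uncertainty.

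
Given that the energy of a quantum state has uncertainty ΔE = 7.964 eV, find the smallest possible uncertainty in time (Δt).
41.324 as

Using the energy-time uncertainty principle:
ΔEΔt ≥ ℏ/2

The minimum uncertainty in time is:
Δt_min = ℏ/(2ΔE)
Δt_min = (1.055e-34 J·s) / (2 × 1.276e-18 J)
Δt_min = 4.132e-17 s = 41.324 as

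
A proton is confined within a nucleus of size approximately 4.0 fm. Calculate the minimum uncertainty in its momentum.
1.318 × 10^-20 kg·m/s

Using the Heisenberg uncertainty principle:
ΔxΔp ≥ ℏ/2

With Δx ≈ L = 4.000e-15 m (the confinement size):
Δp_min = ℏ/(2Δx)
Δp_min = (1.055e-34 J·s) / (2 × 4.000e-15 m)
Δp_min = 1.318e-20 kg·m/s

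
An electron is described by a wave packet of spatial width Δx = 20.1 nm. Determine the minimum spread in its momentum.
2.623 × 10^-27 kg·m/s

For a wave packet, the spatial width Δx and momentum spread Δp are related by the uncertainty principle:
ΔxΔp ≥ ℏ/2

The minimum momentum spread is:
Δp_min = ℏ/(2Δx)
Δp_min = (1.055e-34 J·s) / (2 × 2.010e-08 m)
Δp_min = 2.623e-27 kg·m/s

A wave packet cannot have both a well-defined position and well-defined momentum.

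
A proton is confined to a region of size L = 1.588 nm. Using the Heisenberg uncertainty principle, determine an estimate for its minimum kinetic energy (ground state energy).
2.057 μeV

Using the uncertainty principle to estimate ground state energy:

1. The position uncertainty is approximately the confinement size:
   Δx ≈ L = 1.588e-09 m

2. From ΔxΔp ≥ ℏ/2, the minimum momentum uncertainty is:
   Δp ≈ ℏ/(2L) = 3.320e-26 kg·m/s

3. The kinetic energy is approximately:
   KE ≈ (Δp)²/(2m) = (3.320e-26)²/(2 × 1.673e-27 kg)
   KE ≈ 3.296e-25 J = 2.057 μeV

This is an order-of-magnitude estimate of the ground state energy.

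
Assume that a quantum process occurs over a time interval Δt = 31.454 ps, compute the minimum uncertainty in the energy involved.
10.463 μeV

Using the energy-time uncertainty principle:
ΔEΔt ≥ ℏ/2

The minimum uncertainty in energy is:
ΔE_min = ℏ/(2Δt)
ΔE_min = (1.055e-34 J·s) / (2 × 3.145e-11 s)
ΔE_min = 1.676e-24 J = 10.463 μeV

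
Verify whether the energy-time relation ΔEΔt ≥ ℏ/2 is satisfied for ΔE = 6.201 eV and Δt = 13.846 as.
No, it violates the uncertainty relation.

Calculate the product ΔEΔt:
ΔE = 6.201 eV = 9.935e-19 J
ΔEΔt = (9.935e-19 J) × (1.385e-17 s)
ΔEΔt = 1.376e-35 J·s

Compare to the minimum allowed value ℏ/2:
ℏ/2 = 5.273e-35 J·s

Since ΔEΔt = 1.376e-35 J·s < 5.273e-35 J·s = ℏ/2,
this violates the uncertainty relation.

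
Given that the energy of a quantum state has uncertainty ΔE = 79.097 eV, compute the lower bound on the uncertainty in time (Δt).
4.161 as

Using the energy-time uncertainty principle:
ΔEΔt ≥ ℏ/2

The minimum uncertainty in time is:
Δt_min = ℏ/(2ΔE)
Δt_min = (1.055e-34 J·s) / (2 × 1.267e-17 J)
Δt_min = 4.161e-18 s = 4.161 as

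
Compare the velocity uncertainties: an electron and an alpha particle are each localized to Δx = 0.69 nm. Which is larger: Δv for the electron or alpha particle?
The electron has the larger minimum velocity uncertainty, by a ratio of 7294.3.

For both particles, Δp_min = ℏ/(2Δx) = 7.642e-26 kg·m/s (same for both).

The velocity uncertainty is Δv = Δp/m:
- electron: Δv = 7.642e-26 / 9.109e-31 = 8.389e+04 m/s = 83.890 km/s
- alpha particle: Δv = 7.642e-26 / 6.645e-27 = 1.150e+01 m/s = 11.501 m/s

Ratio: 8.389e+04 / 1.150e+01 = 7294.3

The lighter particle has larger velocity uncertainty because Δv ∝ 1/m.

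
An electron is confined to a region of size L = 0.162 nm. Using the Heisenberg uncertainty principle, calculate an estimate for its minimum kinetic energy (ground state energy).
362.938 meV

Using the uncertainty principle to estimate ground state energy:

1. The position uncertainty is approximately the confinement size:
   Δx ≈ L = 1.620e-10 m

2. From ΔxΔp ≥ ℏ/2, the minimum momentum uncertainty is:
   Δp ≈ ℏ/(2L) = 3.255e-25 kg·m/s

3. The kinetic energy is approximately:
   KE ≈ (Δp)²/(2m) = (3.255e-25)²/(2 × 9.109e-31 kg)
   KE ≈ 5.815e-20 J = 362.938 meV

This is an order-of-magnitude estimate of the ground state energy.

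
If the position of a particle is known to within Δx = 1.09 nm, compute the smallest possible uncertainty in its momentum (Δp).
4.837 × 10^-26 kg·m/s

Using the Heisenberg uncertainty principle:
ΔxΔp ≥ ℏ/2

The minimum uncertainty in momentum is:
Δp_min = ℏ/(2Δx)
Δp_min = (1.055e-34 J·s) / (2 × 1.090e-09 m)
Δp_min = 4.837e-26 kg·m/s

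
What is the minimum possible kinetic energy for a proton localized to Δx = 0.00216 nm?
1.112 eV

Localizing a particle requires giving it sufficient momentum uncertainty:

1. From uncertainty principle: Δp ≥ ℏ/(2Δx)
   Δp_min = (1.055e-34 J·s) / (2 × 2.160e-12 m)
   Δp_min = 2.441e-23 kg·m/s

2. This momentum uncertainty corresponds to kinetic energy:
   KE ≈ (Δp)²/(2m) = (2.441e-23)²/(2 × 1.673e-27 kg)
   KE = 1.781e-19 J = 1.112 eV

Tighter localization requires more energy.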